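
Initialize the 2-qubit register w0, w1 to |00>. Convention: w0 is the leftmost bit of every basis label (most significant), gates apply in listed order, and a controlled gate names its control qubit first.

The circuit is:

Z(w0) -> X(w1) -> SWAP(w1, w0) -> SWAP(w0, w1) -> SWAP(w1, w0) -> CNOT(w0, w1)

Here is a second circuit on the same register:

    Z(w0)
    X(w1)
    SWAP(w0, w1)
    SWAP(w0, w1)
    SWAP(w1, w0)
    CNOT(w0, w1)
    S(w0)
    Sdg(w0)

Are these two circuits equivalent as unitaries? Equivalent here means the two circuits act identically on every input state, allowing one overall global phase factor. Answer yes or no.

Yes, they are equivalent — the unitaries differ by at most a global phase.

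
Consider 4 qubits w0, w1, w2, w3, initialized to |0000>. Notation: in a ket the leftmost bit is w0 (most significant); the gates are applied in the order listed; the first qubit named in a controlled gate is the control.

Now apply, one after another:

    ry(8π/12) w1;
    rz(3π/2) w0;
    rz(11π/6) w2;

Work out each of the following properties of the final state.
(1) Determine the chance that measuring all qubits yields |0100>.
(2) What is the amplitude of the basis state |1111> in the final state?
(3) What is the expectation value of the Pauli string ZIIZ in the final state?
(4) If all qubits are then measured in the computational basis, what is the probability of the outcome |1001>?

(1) The probability of measuring |0100> is 3/4.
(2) The amplitude on |1111> is 0.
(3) The observable ZIIZ averages to 1.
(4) The probability of measuring |1001> is 0.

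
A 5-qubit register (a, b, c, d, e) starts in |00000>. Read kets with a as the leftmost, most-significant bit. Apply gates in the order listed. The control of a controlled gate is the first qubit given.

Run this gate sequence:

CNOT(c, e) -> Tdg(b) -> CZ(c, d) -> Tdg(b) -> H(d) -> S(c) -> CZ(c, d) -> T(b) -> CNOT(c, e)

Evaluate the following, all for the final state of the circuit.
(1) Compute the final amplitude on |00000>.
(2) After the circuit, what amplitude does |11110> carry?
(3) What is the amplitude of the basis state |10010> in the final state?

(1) |00000> carries amplitude sqrt(2)/2 in the final state.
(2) The amplitude on |11110> is 0.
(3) The final state's coefficient on |10010> equals 0.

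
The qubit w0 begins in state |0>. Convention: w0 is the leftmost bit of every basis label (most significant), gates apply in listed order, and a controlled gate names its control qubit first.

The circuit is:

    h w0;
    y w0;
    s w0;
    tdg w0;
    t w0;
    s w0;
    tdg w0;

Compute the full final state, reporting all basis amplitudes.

The resulting statevector has amplitude -sqrt(2)*I/2 on |0>, -sqrt(2)*exp(I*pi/4)/2 on |1>.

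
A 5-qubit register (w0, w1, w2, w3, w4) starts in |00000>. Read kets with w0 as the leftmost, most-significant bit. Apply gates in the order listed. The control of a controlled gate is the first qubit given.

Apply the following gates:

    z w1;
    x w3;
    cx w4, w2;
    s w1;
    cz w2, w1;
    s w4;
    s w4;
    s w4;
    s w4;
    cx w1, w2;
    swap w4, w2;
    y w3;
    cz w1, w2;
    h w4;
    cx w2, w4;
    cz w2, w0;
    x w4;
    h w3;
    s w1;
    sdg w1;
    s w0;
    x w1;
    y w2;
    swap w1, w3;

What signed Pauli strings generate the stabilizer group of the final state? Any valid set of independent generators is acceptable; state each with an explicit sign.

One valid set of independent stabilizer generators is +IXIII, +IIIIX, +ZIIII, -IIZII, -IIIZI (any independent generating set of the same group is equally correct). Key observation: steps 6-9 multiply out to the identity, so the circuit reduces to the remaining gates.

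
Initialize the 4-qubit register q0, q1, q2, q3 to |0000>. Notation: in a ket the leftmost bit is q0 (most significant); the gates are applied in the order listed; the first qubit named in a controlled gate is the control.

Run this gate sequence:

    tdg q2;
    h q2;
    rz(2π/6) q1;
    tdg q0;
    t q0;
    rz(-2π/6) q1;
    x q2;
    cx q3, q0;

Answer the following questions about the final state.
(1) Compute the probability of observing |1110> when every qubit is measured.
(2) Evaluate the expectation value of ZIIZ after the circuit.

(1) Outcome |1110> occurs with probability 0.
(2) The expectation value of ZIIZ is 1.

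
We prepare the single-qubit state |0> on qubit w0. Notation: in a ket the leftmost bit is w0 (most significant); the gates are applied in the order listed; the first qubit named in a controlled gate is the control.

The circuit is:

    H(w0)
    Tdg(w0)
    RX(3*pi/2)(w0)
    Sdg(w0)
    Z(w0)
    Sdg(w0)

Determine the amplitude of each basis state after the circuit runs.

After the circuit, the state carries amplitude -1/2 - exp(I*pi/4)/2 on |0>, -I/2 + exp(3*I*pi/4)/2 on |1>.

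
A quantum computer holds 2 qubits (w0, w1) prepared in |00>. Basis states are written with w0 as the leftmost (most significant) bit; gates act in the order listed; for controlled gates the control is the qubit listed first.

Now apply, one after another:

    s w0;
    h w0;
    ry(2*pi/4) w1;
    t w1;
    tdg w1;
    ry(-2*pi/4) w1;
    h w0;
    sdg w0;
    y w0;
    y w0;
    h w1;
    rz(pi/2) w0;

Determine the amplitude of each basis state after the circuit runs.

After the circuit, the state carries amplitude -sqrt(2)*exp(3*I*pi/4)/2 on |00>, -sqrt(2)*exp(3*I*pi/4)/2 on |01>, 0 on |10>, 0 on |11>. Key observation: gates 1-8 undo each other exactly, leaving only the rest of the circuit to track.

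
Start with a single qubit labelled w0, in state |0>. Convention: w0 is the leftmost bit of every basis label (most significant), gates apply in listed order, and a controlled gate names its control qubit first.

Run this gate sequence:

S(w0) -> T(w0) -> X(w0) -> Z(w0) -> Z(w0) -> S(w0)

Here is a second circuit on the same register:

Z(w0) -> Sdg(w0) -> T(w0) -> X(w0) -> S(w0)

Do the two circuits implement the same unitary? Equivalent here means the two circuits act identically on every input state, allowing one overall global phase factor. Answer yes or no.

Yes — the two circuits implement the same unitary up to a global phase.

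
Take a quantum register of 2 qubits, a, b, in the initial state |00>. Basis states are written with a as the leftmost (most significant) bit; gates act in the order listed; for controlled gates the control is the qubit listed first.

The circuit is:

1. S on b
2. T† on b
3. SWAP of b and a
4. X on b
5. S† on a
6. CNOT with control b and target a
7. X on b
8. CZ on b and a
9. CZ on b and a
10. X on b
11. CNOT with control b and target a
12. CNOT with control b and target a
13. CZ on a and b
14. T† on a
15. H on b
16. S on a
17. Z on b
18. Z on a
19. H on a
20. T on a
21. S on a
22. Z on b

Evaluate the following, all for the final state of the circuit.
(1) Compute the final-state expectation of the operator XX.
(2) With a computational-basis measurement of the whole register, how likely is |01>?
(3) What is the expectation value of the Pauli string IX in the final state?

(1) The observable XX averages to -sqrt(2)/2. Key observation: gates 6-11 undo each other exactly, leaving only the rest of the circuit to track.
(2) A full measurement returns |01> with probability 1/4.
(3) The expectation value of IX is -1.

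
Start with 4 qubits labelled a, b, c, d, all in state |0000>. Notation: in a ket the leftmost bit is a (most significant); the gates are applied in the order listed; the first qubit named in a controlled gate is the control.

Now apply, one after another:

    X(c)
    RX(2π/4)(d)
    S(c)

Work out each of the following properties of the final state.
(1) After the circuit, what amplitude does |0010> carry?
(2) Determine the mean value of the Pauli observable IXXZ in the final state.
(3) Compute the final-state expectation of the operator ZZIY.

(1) The final state's coefficient on |0010> equals sqrt(2)*I/2.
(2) The observable IXXZ averages to 0.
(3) The expectation value of ZZIY is -1.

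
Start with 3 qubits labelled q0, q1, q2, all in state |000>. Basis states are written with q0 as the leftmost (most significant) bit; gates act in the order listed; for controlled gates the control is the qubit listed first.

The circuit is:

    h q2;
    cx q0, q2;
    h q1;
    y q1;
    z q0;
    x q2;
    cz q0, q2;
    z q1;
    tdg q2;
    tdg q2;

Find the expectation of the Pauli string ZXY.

The observable ZXY averages to -1.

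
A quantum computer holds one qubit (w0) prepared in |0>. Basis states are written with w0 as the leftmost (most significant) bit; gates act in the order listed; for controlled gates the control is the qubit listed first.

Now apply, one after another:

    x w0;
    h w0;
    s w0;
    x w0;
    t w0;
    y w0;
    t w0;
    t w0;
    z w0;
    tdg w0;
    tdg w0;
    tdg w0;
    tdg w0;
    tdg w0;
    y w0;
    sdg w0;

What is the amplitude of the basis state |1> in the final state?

The final state's coefficient on |1> equals -sqrt(2)*exp(3*I*pi/4)/2.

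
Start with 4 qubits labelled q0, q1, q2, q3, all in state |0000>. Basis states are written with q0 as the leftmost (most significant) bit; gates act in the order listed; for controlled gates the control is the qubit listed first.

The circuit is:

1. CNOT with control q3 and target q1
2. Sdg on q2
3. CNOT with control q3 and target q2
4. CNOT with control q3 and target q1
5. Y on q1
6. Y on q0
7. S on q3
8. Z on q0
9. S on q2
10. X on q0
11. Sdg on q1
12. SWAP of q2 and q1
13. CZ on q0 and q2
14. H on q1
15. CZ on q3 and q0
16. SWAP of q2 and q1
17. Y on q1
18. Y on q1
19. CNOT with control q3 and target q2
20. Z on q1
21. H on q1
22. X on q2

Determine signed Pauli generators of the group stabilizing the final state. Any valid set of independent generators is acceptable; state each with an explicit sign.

The stabilizer group can be generated by -IXII, +IIXI, +ZIII, +IIIZ, among other valid generating sets.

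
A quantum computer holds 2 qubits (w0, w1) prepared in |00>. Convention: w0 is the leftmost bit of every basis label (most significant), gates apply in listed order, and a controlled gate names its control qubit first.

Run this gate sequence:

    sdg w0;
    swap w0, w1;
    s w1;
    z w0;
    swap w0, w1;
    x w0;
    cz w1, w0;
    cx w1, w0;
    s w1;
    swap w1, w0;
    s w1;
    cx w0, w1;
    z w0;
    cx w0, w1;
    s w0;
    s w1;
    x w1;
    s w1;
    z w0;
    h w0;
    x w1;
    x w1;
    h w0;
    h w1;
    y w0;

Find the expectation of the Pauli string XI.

The expectation value of XI is 0. Key observation: gates 20-23 undo each other exactly, leaving only the rest of the circuit to track.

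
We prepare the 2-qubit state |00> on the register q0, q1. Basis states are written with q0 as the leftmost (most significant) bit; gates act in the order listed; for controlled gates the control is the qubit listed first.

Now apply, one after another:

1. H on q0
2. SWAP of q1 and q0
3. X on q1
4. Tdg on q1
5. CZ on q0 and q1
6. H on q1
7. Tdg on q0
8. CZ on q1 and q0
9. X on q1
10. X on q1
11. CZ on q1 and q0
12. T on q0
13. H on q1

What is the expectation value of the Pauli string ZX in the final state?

In the final state, ZX has expectation sqrt(2)/2. Key observation: the block from step 6 through step 13 cancels to the identity and can be dropped.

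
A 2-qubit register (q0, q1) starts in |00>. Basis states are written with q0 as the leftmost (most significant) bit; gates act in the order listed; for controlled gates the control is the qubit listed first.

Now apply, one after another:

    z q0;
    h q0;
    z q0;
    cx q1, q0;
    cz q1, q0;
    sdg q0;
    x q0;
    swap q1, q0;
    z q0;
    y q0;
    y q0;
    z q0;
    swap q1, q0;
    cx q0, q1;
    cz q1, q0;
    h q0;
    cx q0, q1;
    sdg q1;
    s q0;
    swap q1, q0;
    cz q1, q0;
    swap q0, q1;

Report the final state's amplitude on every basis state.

The resulting statevector has amplitude I/2 on |00>, I/2 on |01>, I/2 on |10>, -I/2 on |11>. Key observation: the block from step 8 through step 13 cancels to the identity and can be dropped.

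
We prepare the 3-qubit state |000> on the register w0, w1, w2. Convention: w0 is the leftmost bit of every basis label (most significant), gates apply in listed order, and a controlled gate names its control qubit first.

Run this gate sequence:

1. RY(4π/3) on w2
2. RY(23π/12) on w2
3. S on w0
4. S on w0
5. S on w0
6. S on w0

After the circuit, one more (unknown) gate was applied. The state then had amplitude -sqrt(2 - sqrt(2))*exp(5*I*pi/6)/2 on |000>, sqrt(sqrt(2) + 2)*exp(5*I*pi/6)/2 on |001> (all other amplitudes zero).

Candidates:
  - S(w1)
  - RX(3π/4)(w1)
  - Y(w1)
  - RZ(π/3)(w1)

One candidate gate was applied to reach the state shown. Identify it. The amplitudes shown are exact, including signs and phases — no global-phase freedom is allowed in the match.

The unique candidate consistent with the amplitudes is RZ(π/3)(w1). Key observation: gates 3-6 undo each other exactly, leaving only the rest of the circuit to track.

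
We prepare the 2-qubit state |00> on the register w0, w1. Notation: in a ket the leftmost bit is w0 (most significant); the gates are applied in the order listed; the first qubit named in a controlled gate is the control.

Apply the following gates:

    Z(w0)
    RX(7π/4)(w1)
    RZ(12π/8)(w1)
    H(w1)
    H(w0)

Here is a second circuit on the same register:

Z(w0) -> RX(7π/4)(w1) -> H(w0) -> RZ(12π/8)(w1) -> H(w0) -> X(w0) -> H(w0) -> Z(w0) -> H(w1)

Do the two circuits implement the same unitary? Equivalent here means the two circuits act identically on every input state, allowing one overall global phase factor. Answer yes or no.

Yes: on every input state the two circuits agree up to one overall phase factor.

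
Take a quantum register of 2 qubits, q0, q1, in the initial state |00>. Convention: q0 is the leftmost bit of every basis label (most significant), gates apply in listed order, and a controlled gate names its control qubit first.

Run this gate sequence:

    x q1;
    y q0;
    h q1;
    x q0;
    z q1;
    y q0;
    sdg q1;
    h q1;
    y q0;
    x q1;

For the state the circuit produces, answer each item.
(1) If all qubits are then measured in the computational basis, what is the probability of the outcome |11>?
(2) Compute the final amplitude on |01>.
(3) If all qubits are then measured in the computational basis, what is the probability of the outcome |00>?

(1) Outcome |11> occurs with probability 0.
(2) The final state's coefficient on |01> equals 1/2 + I/2.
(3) A full measurement returns |00> with probability 1/2.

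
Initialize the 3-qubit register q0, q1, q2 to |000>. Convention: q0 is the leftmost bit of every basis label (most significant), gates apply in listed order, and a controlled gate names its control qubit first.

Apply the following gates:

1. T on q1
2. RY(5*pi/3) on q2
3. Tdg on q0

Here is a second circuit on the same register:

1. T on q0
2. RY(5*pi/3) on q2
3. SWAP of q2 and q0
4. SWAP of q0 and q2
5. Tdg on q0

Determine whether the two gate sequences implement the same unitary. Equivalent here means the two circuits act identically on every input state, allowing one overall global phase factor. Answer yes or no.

No: there is an input state on which the two circuits produce genuinely different outputs (not merely differing by a phase).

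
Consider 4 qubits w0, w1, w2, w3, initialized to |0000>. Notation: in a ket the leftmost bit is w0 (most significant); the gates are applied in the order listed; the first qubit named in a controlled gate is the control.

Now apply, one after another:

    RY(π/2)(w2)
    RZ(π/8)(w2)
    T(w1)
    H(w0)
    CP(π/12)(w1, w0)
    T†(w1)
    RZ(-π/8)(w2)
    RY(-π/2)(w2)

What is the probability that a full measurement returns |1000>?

A full measurement returns |1000> with probability 1/2.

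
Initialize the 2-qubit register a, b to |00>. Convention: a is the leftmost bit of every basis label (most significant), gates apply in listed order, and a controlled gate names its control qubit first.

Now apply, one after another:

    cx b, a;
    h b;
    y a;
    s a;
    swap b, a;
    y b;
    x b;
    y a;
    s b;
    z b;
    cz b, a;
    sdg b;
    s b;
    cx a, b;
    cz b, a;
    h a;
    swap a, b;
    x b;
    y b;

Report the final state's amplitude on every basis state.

The resulting statevector has amplitude -1/2 on |00>, -1/2 on |01>, -1/2 on |10>, 1/2 on |11>.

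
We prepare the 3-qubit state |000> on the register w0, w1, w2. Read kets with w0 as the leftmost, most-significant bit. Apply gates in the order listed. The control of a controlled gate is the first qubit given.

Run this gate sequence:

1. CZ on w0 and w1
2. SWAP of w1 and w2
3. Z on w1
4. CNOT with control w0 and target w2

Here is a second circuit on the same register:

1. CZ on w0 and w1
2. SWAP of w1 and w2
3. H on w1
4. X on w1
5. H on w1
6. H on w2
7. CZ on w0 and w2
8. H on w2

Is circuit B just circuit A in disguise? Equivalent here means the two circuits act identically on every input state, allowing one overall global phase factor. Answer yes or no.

Yes, they are equivalent — the unitaries differ by at most a global phase.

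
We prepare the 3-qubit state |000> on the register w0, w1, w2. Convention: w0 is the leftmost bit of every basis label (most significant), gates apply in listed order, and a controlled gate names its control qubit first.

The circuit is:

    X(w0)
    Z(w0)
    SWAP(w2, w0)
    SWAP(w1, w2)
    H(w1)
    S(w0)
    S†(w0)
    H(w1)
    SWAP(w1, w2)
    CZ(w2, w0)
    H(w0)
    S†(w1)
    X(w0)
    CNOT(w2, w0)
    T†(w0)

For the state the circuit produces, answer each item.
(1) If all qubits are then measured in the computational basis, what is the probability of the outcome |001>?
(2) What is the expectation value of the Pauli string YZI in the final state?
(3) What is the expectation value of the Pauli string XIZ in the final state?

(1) A full measurement returns |001> with probability 1/2. Key observation: the block from step 4 through step 9 cancels to the identity and can be dropped.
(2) The expectation value of YZI is -sqrt(2)/2.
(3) The expectation value of XIZ is -sqrt(2)/2.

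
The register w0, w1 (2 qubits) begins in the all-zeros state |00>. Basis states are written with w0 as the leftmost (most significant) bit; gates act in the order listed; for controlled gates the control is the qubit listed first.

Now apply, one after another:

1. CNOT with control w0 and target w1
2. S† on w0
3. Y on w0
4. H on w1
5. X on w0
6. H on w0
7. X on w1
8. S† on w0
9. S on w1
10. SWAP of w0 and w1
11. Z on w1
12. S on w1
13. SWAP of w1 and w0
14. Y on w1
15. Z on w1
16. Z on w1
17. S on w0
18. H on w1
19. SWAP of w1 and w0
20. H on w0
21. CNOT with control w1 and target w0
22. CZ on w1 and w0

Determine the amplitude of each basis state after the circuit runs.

After the circuit, the state carries amplitude I/2 on |00>, I/2 on |01>, -1/2 on |10>, -1/2 on |11>.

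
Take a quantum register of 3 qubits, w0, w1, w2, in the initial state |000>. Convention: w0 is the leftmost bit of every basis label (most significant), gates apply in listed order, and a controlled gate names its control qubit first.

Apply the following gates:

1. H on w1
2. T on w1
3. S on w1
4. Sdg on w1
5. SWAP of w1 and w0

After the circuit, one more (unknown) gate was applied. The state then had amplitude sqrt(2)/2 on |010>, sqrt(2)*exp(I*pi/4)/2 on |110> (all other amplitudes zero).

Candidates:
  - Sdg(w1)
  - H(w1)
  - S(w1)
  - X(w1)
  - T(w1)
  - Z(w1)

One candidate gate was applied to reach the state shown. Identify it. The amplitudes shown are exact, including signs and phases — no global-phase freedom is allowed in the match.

It was X(w1) that produced the state shown. Key observation: steps 3-4 multiply out to the identity, so the circuit reduces to the remaining gates.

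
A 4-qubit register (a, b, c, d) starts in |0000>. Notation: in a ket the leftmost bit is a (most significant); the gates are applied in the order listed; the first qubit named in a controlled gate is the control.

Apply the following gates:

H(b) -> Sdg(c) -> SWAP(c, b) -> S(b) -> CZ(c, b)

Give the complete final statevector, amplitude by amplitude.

The resulting statevector has amplitude sqrt(2)/2 on |0000>, sqrt(2)/2 on |0010>, and 0 on every other basis state.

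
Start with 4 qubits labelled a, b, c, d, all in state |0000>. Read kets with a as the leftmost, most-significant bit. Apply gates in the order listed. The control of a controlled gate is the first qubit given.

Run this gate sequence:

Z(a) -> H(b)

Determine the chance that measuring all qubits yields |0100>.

A full measurement returns |0100> with probability 1/2.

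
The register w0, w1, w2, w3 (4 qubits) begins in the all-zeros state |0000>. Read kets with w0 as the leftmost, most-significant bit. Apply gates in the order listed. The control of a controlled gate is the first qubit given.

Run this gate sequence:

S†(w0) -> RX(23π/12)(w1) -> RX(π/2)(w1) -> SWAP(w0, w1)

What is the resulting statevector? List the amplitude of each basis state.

The resulting statevector has amplitude -sqrt(6*sqrt(2) + 12)/8 - sqrt(2*sqrt(2) + 4)/8 - sqrt(4 - 2*sqrt(2))/8 + sqrt(12 - 6*sqrt(2))/8 on |0000>, I*(-sqrt(2*sqrt(2) + 4)/8 + sqrt(4 - 2*sqrt(2))/8 + sqrt(12 - 6*sqrt(2))/8 + sqrt(6*sqrt(2) + 12)/8) on |1000>, and 0 on every other basis state.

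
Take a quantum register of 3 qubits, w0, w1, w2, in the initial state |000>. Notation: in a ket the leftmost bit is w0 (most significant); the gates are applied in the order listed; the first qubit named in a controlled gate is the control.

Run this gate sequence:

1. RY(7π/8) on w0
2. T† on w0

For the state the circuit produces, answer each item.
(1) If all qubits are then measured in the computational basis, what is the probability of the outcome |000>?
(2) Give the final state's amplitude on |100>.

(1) Outcome |000> occurs with probability cos(7*pi/16)**2.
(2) |100> carries amplitude -exp(3*I*pi/4)*cos(pi/16) in the final state.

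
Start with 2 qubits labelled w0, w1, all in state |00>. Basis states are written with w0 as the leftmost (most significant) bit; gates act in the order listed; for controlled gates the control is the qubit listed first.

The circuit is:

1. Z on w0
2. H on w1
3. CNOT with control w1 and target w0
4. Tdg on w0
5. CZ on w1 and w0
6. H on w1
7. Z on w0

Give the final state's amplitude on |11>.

|11> carries amplitude exp(3*I*pi/4)/2 in the final state.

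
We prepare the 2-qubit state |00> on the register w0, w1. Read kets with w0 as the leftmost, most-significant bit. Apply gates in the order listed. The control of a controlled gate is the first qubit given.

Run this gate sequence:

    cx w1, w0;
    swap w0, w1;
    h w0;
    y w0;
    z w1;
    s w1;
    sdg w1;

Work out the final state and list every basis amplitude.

After the circuit, the state carries amplitude -sqrt(2)*I/2 on |00>, 0 on |01>, sqrt(2)*I/2 on |10>, 0 on |11>. Key observation: the block from step 6 through step 7 cancels to the identity and can be dropped.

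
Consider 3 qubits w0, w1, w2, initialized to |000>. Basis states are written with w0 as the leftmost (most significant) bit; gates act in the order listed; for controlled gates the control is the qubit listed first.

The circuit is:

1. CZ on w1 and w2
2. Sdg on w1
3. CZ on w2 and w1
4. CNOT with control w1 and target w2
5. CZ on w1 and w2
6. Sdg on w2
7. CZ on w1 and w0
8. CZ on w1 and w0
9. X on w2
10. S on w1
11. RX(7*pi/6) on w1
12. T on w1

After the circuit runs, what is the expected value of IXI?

The observable IXI averages to -sqrt(2)/4. Key observation: gates 7-8 undo each other exactly, leaving only the rest of the circuit to track.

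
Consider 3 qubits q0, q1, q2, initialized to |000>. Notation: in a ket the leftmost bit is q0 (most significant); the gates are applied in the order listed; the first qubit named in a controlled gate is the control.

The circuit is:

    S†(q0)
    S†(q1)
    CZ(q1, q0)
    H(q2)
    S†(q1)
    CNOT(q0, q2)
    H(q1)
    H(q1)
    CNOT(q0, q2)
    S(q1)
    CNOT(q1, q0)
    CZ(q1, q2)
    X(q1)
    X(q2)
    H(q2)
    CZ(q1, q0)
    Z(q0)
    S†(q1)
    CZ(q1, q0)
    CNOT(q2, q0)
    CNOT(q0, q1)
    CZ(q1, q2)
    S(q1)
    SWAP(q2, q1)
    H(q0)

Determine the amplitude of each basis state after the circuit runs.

The resulting statevector has amplitude sqrt(2)/2 on |001>, sqrt(2)/2 on |101>, and 0 on every other basis state. Key observation: gates 5-10 undo each other exactly, leaving only the rest of the circuit to track.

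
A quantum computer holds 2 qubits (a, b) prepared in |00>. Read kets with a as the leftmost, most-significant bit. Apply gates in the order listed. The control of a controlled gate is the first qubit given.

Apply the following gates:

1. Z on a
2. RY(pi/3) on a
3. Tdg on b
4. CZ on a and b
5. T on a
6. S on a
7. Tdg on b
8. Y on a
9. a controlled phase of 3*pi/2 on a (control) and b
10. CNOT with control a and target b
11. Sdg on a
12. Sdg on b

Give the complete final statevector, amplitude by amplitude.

After the circuit, the state carries amplitude exp(I*pi/4)/2 on |00>, 0 on |01>, 0 on |10>, -sqrt(3)*I/2 on |11>.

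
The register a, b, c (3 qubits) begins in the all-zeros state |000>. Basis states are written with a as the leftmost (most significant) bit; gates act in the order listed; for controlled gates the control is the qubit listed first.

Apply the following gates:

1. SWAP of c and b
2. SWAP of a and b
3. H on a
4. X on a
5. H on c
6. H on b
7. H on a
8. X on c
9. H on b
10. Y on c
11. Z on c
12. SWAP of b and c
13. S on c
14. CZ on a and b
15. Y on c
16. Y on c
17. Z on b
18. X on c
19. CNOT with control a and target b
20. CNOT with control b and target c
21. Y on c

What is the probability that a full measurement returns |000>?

A full measurement returns |000> with probability 1/2.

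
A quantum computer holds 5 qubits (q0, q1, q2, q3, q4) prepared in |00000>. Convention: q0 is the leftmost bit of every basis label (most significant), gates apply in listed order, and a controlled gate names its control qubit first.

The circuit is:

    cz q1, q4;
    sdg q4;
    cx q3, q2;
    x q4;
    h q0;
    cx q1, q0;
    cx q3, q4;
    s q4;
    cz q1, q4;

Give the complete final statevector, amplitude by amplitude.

The resulting statevector has amplitude sqrt(2)*I/2 on |00001>, sqrt(2)*I/2 on |10001>, and 0 on every other basis state.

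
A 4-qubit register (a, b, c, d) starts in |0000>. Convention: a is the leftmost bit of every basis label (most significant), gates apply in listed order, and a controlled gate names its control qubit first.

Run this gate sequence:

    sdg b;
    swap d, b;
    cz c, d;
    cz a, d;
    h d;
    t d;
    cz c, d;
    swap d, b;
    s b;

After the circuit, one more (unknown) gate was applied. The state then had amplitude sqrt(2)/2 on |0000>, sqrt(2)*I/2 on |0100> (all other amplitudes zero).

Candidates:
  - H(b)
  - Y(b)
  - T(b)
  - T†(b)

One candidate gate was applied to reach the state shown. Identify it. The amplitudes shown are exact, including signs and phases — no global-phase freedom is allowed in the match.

The unique candidate consistent with the amplitudes is T†(b).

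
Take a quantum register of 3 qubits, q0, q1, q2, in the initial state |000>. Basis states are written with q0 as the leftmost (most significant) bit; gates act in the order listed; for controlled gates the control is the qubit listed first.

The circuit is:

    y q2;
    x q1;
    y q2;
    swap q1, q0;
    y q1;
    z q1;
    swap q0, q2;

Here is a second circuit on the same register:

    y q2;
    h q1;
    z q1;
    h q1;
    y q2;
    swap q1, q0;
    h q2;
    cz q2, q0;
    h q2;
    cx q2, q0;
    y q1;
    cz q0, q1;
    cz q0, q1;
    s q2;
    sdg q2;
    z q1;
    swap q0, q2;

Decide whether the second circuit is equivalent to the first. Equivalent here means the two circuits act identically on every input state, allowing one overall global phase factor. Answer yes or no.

No, they are not equivalent — no single phase factor reconciles the two unitaries.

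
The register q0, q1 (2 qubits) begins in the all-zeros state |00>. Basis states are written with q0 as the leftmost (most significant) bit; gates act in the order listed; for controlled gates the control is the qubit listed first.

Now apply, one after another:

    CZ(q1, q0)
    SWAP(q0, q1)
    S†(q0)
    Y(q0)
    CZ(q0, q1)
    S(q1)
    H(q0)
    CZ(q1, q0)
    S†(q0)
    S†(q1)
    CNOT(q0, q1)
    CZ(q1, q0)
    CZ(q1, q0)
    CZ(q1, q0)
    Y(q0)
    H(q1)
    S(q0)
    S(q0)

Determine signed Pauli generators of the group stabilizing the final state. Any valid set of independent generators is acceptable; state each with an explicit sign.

The final state is stabilized by the group generated by +YZ, -ZX; other independent generating sets are equally valid.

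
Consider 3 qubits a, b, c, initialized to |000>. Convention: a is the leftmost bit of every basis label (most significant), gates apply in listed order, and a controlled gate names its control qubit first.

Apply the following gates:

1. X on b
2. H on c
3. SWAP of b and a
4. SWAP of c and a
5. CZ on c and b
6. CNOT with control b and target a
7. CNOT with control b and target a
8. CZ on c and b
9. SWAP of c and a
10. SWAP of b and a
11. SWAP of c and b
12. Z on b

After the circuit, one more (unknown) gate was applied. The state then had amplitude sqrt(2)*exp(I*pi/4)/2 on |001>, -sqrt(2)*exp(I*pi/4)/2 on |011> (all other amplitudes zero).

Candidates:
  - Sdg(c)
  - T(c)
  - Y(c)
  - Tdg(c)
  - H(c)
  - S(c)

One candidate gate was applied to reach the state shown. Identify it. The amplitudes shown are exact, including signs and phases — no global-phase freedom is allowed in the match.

The applied gate was T(c). Key observation: steps 3-10 multiply out to the identity, so the circuit reduces to the remaining gates.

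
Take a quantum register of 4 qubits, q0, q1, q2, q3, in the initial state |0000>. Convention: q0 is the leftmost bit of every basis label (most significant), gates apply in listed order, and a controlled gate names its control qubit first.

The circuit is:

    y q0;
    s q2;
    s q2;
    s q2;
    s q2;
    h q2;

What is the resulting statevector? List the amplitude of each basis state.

The final amplitudes are sqrt(2)*I/2 on |1000>, sqrt(2)*I/2 on |1010>, and 0 on every other basis state. Key observation: gates 2-5 undo each other exactly, leaving only the rest of the circuit to track.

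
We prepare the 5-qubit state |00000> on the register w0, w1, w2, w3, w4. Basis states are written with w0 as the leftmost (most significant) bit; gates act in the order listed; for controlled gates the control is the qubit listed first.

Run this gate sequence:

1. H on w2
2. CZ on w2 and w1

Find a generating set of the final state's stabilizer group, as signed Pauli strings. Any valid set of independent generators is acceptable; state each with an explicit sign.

The final state is stabilized by the group generated by +IIXII, +ZIIII, +IZIII, +IIIZI, +IIIIZ; other independent generating sets are equally valid.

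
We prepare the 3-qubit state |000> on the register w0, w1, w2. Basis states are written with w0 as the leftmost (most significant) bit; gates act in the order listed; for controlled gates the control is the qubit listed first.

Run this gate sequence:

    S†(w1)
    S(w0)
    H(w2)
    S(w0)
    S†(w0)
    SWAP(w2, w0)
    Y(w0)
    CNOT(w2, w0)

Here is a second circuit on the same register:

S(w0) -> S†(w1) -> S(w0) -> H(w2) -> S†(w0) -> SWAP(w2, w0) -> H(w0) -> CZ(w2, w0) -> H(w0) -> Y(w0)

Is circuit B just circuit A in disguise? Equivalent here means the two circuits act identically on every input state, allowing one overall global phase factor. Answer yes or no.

No — the two circuits implement different unitaries, even allowing a global phase.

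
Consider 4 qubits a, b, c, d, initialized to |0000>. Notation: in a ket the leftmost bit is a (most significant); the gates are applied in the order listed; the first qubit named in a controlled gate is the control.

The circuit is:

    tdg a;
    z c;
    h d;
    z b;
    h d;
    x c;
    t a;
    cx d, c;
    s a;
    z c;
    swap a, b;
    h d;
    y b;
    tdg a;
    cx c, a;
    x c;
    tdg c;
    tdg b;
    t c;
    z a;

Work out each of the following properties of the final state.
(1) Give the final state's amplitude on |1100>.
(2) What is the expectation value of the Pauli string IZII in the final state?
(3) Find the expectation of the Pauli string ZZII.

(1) The final state's coefficient on |1100> equals sqrt(2)*exp(I*pi/4)/2.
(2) In the final state, IZII has expectation -1.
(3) The expectation value of ZZII is 1.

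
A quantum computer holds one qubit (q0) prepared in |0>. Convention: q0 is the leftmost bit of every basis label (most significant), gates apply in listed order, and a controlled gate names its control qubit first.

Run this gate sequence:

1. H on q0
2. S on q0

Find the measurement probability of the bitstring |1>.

The probability of measuring |1> is 1/2.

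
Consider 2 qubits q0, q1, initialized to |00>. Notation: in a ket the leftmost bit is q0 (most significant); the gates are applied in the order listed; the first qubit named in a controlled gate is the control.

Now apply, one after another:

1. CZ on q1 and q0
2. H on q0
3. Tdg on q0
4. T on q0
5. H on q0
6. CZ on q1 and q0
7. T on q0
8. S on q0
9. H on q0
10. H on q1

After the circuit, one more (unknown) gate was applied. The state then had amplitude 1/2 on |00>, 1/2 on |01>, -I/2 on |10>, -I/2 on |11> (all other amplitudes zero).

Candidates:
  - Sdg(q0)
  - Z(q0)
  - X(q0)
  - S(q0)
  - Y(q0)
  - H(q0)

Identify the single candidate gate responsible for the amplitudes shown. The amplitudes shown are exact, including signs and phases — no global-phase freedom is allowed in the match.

The applied gate was Sdg(q0). Key observation: gates 1-6 undo each other exactly, leaving only the rest of the circuit to track.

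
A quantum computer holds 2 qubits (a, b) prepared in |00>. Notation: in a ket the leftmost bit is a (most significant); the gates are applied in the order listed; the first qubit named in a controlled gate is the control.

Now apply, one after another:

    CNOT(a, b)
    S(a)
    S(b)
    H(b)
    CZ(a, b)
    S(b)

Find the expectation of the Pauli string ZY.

The observable ZY averages to 1.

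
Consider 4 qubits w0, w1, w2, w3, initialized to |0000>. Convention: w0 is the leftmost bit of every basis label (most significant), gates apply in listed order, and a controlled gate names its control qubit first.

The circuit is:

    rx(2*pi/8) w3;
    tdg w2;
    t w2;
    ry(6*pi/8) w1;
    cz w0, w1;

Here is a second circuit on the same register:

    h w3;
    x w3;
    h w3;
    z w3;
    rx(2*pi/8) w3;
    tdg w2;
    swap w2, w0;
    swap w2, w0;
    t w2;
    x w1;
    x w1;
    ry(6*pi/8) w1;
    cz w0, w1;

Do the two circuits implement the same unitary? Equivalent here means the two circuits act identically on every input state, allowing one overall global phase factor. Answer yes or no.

Yes — the two circuits implement the same unitary up to a global phase.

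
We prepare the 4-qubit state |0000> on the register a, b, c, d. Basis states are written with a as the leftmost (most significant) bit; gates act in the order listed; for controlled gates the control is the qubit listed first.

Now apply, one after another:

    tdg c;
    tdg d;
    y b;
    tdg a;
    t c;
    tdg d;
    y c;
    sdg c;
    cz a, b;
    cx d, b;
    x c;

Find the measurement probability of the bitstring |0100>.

A full measurement returns |0100> with probability 1.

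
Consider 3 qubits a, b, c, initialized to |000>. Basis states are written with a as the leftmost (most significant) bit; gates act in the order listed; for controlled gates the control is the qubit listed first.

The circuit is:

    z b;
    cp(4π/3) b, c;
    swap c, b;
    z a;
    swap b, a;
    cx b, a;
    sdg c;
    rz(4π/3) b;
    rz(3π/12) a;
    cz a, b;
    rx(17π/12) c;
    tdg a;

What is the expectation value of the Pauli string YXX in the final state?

The expectation value of YXX is 0.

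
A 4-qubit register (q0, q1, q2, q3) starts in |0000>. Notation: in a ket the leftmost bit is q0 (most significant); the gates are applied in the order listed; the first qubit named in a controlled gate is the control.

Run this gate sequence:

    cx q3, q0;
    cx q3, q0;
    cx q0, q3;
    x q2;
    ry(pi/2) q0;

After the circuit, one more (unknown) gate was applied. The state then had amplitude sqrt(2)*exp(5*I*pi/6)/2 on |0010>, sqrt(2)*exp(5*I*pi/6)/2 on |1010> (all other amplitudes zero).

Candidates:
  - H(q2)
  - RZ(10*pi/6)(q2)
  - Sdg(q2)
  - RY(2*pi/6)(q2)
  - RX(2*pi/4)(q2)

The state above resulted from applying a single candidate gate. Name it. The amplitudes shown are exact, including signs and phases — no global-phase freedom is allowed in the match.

It was RZ(10*pi/6)(q2) that produced the state shown. Key observation: gates 1-2 undo each other exactly, leaving only the rest of the circuit to track.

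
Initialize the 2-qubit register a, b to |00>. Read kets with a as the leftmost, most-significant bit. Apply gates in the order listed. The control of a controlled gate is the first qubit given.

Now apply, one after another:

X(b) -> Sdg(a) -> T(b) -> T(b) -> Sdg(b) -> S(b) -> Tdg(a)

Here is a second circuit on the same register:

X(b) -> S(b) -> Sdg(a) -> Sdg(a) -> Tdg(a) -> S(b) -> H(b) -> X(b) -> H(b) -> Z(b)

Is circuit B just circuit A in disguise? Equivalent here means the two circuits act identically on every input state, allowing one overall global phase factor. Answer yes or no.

No, they are not equivalent — no single phase factor reconciles the two unitaries.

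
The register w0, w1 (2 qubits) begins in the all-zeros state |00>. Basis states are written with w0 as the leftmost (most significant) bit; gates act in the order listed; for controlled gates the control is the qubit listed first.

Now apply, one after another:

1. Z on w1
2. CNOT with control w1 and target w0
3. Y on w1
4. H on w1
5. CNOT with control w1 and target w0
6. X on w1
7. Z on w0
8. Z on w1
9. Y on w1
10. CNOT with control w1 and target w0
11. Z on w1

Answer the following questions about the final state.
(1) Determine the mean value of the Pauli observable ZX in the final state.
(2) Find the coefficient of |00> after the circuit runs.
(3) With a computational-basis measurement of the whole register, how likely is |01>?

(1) The expectation value of ZX is -1.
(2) The amplitude on |00> is -sqrt(2)/2.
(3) A full measurement returns |01> with probability 1/2.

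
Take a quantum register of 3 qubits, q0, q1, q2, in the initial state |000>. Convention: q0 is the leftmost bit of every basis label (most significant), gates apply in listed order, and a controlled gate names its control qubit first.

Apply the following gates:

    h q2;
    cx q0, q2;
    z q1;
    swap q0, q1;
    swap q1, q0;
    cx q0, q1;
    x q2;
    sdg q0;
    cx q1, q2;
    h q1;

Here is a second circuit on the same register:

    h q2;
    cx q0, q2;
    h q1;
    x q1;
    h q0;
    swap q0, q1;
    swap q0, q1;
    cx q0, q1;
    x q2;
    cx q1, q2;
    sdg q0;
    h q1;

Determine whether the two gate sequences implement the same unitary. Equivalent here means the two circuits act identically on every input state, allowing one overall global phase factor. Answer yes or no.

No — the two circuits implement different unitaries, even allowing a global phase.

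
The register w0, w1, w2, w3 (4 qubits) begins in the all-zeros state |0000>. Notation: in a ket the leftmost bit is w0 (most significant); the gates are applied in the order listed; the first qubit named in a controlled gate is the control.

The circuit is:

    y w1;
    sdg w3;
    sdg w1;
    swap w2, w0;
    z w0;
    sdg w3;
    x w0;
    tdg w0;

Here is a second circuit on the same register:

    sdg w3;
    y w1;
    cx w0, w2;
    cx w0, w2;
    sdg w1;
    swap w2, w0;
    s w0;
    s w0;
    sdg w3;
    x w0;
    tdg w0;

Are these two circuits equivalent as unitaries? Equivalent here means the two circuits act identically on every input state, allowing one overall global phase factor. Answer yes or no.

Yes — the two circuits implement the same unitary up to a global phase.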